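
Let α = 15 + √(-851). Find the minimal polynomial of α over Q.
m_α(x) = x^2 - 30x + 1076

From α - 15 = √(-851), squaring gives (α - 15)^2 = -851, i.e. α^2 - 30α + 225 = -851, so α^2 - 30α + 1076 = 0. The discriminant of x^2 - 30x + 1076 is (-30)^2 - 4·(1076) = 900 - 4304 = -3404, and 4·(-851) is not a perfect square in Q since -851 is squarefree and ≠ 1. Hence x^2 - 30x + 1076 is irreducible over Q and is the minimal polynomial of α.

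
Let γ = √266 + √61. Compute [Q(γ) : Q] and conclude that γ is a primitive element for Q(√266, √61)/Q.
[Q(γ) : Q] = 4 (equivalently, Q(γ) = Q(√266, √61))

Obviously Q(γ) ⊆ Q(√266, √61), and [Q(√266, √61):Q] = 4 (since 266, 61 are distinct squarefree integers > 1 with 16226 not a perfect square). To show equality we compute the minimal polynomial of γ. From γ = √266 + √61: γ^2 = 266 + 2√(16226) + 61 = 327 + 2√(16226), so γ^2 - 327 = 2√(16226); squaring, (γ^2 - 327)^2 = 4·16226, i.e. γ^4 - 654γ^2 + 106929 - 64904 = 0, i.e. γ^4 - 654γ^2 + 42025 = 0. So γ is a root of x^4 - 654x^2 + 42025. This polynomial is irreducible over Q: it has no rational root (each ±√266 ± √61 is irrational), and any factorization into two quadratics over Q would force √(16226) ∈ Q (pairing opposite roots) or √266, √61 ∈ Q (other pairings), all impossible. Hence [Q(γ):Q] = 4 = [Q(√266, √61):Q], so Q(γ) = Q(√266, √61).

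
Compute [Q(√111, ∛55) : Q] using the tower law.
[Q(√111, ∛55) : Q] = 6

Let L = Q(√111, ∛55). Since Q(√111) ⊂ L and [Q(√111):Q] = 2, the tower law gives 2 | [L:Q]. Likewise Q(∛55) ⊂ L with [Q(∛55):Q] = 3 (because 55 is not a perfect cube), so 3 | [L:Q]. As gcd(2,3) = 1, [L:Q] is divisible by 6. Conversely L is generated over Q by √111 and ∛55, so [L:Q] ≤ 2·3 = 6. Therefore [Q(√111, ∛55) : Q] = 6.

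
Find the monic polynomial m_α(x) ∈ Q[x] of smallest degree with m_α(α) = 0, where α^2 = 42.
m_α(x) = x^2 - 42

α satisfies α^2 - 42 = 0, so x^2 - 42 annihilates α. Since d = 42 is squarefree and ≠ 1, it is not a perfect square in Q, so x^2 - 42 has no rational root and is therefore irreducible over Q (a degree-2 polynomial over a field is irreducible iff it has no root). Hence m_α(x) = x^2 - 42.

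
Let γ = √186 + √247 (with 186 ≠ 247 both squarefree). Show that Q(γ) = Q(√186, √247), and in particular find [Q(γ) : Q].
[Q(γ) : Q] = 4 (equivalently, Q(γ) = Q(√186, √247))

Obviously Q(γ) ⊆ Q(√186, √247), and [Q(√186, √247):Q] = 4 (since 186, 247 are distinct squarefree integers > 1 with 45942 not a perfect square). To show equality we compute the minimal polynomial of γ. From γ = √186 + √247: γ^2 = 186 + 2√(45942) + 247 = 433 + 2√(45942), so γ^2 - 433 = 2√(45942); squaring, (γ^2 - 433)^2 = 4·45942, i.e. γ^4 - 866γ^2 + 187489 - 183768 = 0, i.e. γ^4 - 866γ^2 + 3721 = 0. So γ is a root of x^4 - 866x^2 + 3721. This polynomial is irreducible over Q: it has no rational root (each ±√186 ± √247 is irrational), and any factorization into two quadratics over Q would force √(45942) ∈ Q (pairing opposite roots) or √186, √247 ∈ Q (other pairings), all impossible. Hence [Q(γ):Q] = 4 = [Q(√186, √247):Q], so Q(γ) = Q(√186, √247).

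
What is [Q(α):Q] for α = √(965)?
[Q(α):Q] = 2

[Q(α):Q] equals the degree of the minimal polynomial of α. Here α^2 = 965 and x^2 - 965 is irreducible (d = 965 is squarefree, ≠ 1, hence not a square), so deg(m_α) = 2. Thus [Q(α):Q] = 2.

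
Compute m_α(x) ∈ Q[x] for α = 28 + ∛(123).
m_α(x) = x^3 - 84x^2 + 2352x - 22075

Set β = α - 28 = ∛(123), so β^3 = 123. Then (α - 28)^3 - 123 = 0, i.e. α is a root of g(x) = (x - 28)^3 - 123 = x^3 - 84x^2 + 2352x - 22075. Since g(x) = h(x - 28) where h(x) = x^3 - 123, and h is irreducible over Q (because 123 is not a perfect cube, so h has no rational root, and a monic cubic with no rational root is irreducible), g is also irreducible (irreducibility is preserved under the substitution x → x - 28). Hence m_α(x) = x^3 - 84x^2 + 2352x - 22075.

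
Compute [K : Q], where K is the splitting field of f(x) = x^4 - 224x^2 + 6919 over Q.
[K : Q] = 4

Solving the quadratic in x^2: x^2 = (224 ± √(224^2 - 4·6919))/2 = (224 ± √22500)/2 = (224 ± 150)/2, giving x^2 = 37 or x^2 = 187. So f(x) = (x^2 - 37)(x^2 - 187) and the roots of f are ±√37, ±√187. Hence the splitting field is K = Q(√37, √187). Since 37 and 187 are distinct squarefree integers > 1, their product 6919 is not a perfect square, so √187 ∉ Q(√37). By the tower law [K:Q] = [Q(√37,√187):Q(√37)] · [Q(√37):Q] = 2 · 2 = 4.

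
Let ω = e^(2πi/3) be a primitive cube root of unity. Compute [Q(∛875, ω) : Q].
[Q(∛875, ω) : Q] = 6

[Q(∛875):Q] = 3 (min poly x^3 - 875, irreducible since 875 is not a perfect cube). [Q(ω):Q] = 2 (min poly x^2 + x + 1). Since Q(∛875) ⊂ R and ω ∉ R, we have ω ∉ Q(∛875), so x^2 + x + 1 remains irreducible over Q(∛875) and [Q(∛875, ω) : Q(∛875)] = 2. By the tower law, [Q(∛875, ω) : Q] = 3 · 2 = 6. (In fact Q(∛875, ω) is the splitting field of x^3 - 875 over Q.)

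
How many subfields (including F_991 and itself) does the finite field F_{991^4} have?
F_{991^4} has 3 subfields

The subfields of F_{p^n} are exactly the fields F_{p^d} for d | n (each is the fixed field of the unique index-d subgroup of Gal(F_{p^n}/F_p) ≅ Z/nZ). The divisors of n = 4 are {1, 2, 4}, giving 3 subfields: F_{991^1}, F_{991^2}, F_{991^4}.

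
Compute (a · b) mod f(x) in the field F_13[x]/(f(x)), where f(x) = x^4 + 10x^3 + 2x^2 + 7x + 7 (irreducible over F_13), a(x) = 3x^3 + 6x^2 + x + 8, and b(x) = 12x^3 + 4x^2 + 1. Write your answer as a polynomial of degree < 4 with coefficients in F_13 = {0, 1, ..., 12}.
a · b ≡ 8x^3 + x^2 + 12x + 11 (mod f(x))

Multiply in F_13[x]: a(x)·b(x) = (3x^3 + 6x^2 + x + 8)·(12x^3 + 4x^2 + 1) = 10x^6 + 6x^5 + 10x^4 + 12x^3 + 12x^2 + x + 8. This has degree ≥ 4, so divide by f(x) over F_13: 10x^6 + 6x^5 + 10x^4 + 12x^3 + 12x^2 + x + 8 = (10x^2 + 10x + 7)·(x^4 + 10x^3 + 2x^2 + 7x + 7) + (8x^3 + x^2 + 12x + 11). Hence a·b ≡ 8x^3 + x^2 + 12x + 11 (mod f). (F_13[x]/(f) is a field with 13^4 = 28561 elements since f is irreducible of degree 4.)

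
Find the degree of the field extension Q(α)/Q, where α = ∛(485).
[Q(α):Q] = 3

The minimal polynomial of α is x^3 - 485, irreducible over Q since 485 is not a perfect cube (so x^3 - 485 has no rational root). Hence [Q(α):Q] = deg(m_α) = 3.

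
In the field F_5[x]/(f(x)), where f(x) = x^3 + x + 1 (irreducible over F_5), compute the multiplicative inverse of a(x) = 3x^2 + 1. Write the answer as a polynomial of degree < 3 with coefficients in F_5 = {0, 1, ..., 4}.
a(x)^(-1) ≡ x^2 + x + 4 (mod f(x))

Since f is irreducible over F_5, F_5[x]/(f) is a field and a(x) ≠ 0 has an inverse. Apply the extended Euclidean algorithm to f(x) and a(x) in F_5[x]: f(x) = (2x)·a(x) + (4x + 1);  a(x) = (2x + 2)·(4x + 1) + (4). The last nonzero remainder is the constant 4 = gcd(f, a) in F_5. Back-substituting through the division chain expresses 4 = s(x)·a(x) + t(x)·f(x) with s(x) ≡ 4x^2 + 4x + 1 (mod f), so (4x^2 + 4x + 1)·a(x) ≡ 4 (mod f). Multiplying by 4^(-1) ≡ 4 in F_5 gives a(x)^(-1) ≡ 4·(4x^2 + 4x + 1) ≡ x^2 + x + 4 (mod f). Check: (3x^2 + 1)·(x^2 + x + 4) = 3x^4 + 3x^3 + 3x^2 + x + 4 ≡ 1 (mod x^3 + x + 1).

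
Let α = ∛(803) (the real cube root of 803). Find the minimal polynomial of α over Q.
m_α(x) = x^3 - 803

α satisfies α^3 = 803, so x^3 - 803 annihilates α. By the rational root test, a rational root p/q (in lowest terms) of x^3 - 803 would satisfy p^3 = 803 q^3, forcing q = 1 and p^3 = 803; but 803 is not a perfect cube, contradiction. A monic cubic over Q with no rational root is irreducible (any nontrivial factorization would include a linear factor). Hence x^3 - 803 is the minimal polynomial of α, and in particular [Q(α):Q] = 3.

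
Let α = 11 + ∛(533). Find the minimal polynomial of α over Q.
m_α(x) = x^3 - 33x^2 + 363x - 1864

Set β = α - 11 = ∛(533), so β^3 = 533. Then (α - 11)^3 - 533 = 0, i.e. α is a root of g(x) = (x - 11)^3 - 533 = x^3 - 33x^2 + 363x - 1864. Since g(x) = h(x - 11) where h(x) = x^3 - 533, and h is irreducible over Q (because 533 is not a perfect cube, so h has no rational root, and a monic cubic with no rational root is irreducible), g is also irreducible (irreducibility is preserved under the substitution x → x - 11). Hence m_α(x) = x^3 - 33x^2 + 363x - 1864.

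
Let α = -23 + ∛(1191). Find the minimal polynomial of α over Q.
m_α(x) = x^3 + 69x^2 + 1587x + 10976

Set β = α + 23 = ∛(1191), so β^3 = 1191. Then (α + 23)^3 - 1191 = 0, i.e. α is a root of g(x) = (x + 23)^3 - 1191 = x^3 + 69x^2 + 1587x + 10976. Since g(x) = h(x + 23) where h(x) = x^3 - 1191, and h is irreducible over Q (because 1191 is not a perfect cube, so h has no rational root, and a monic cubic with no rational root is irreducible), g is also irreducible (irreducibility is preserved under the substitution x → x + 23). Hence m_α(x) = x^3 + 69x^2 + 1587x + 10976.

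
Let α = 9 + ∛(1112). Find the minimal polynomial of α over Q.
m_α(x) = x^3 - 27x^2 + 243x - 1841

Set β = α - 9 = ∛(1112), so β^3 = 1112. Then (α - 9)^3 - 1112 = 0, i.e. α is a root of g(x) = (x - 9)^3 - 1112 = x^3 - 27x^2 + 243x - 1841. Since g(x) = h(x - 9) where h(x) = x^3 - 1112, and h is irreducible over Q (because 1112 is not a perfect cube, so h has no rational root, and a monic cubic with no rational root is irreducible), g is also irreducible (irreducibility is preserved under the substitution x → x - 9). Hence m_α(x) = x^3 - 27x^2 + 243x - 1841.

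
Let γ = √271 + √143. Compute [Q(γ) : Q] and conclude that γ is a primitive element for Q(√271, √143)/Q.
[Q(γ) : Q] = 4 (equivalently, Q(γ) = Q(√271, √143))

Obviously Q(γ) ⊆ Q(√271, √143), and [Q(√271, √143):Q] = 4 (since 271, 143 are distinct squarefree integers > 1 with 38753 not a perfect square). To show equality we compute the minimal polynomial of γ. From γ = √271 + √143: γ^2 = 271 + 2√(38753) + 143 = 414 + 2√(38753), so γ^2 - 414 = 2√(38753); squaring, (γ^2 - 414)^2 = 4·38753, i.e. γ^4 - 828γ^2 + 171396 - 155012 = 0, i.e. γ^4 - 828γ^2 + 16384 = 0. So γ is a root of x^4 - 828x^2 + 16384. This polynomial is irreducible over Q: it has no rational root (each ±√271 ± √143 is irrational), and any factorization into two quadratics over Q would force √(38753) ∈ Q (pairing opposite roots) or √271, √143 ∈ Q (other pairings), all impossible. Hence [Q(γ):Q] = 4 = [Q(√271, √143):Q], so Q(γ) = Q(√271, √143).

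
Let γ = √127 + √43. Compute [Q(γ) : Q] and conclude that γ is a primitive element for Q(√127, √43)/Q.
[Q(γ) : Q] = 4 (equivalently, Q(γ) = Q(√127, √43))

Obviously Q(γ) ⊆ Q(√127, √43), and [Q(√127, √43):Q] = 4 (since 127, 43 are distinct squarefree integers > 1 with 5461 not a perfect square). To show equality we compute the minimal polynomial of γ. From γ = √127 + √43: γ^2 = 127 + 2√(5461) + 43 = 170 + 2√(5461), so γ^2 - 170 = 2√(5461); squaring, (γ^2 - 170)^2 = 4·5461, i.e. γ^4 - 340γ^2 + 28900 - 21844 = 0, i.e. γ^4 - 340γ^2 + 7056 = 0. So γ is a root of x^4 - 340x^2 + 7056. This polynomial is irreducible over Q: it has no rational root (each ±√127 ± √43 is irrational), and any factorization into two quadratics over Q would force √(5461) ∈ Q (pairing opposite roots) or √127, √43 ∈ Q (other pairings), all impossible. Hence [Q(γ):Q] = 4 = [Q(√127, √43):Q], so Q(γ) = Q(√127, √43).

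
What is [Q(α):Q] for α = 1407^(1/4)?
[Q(α):Q] = 4

α is a root of x^4 - 1407. By Eisenstein's criterion at the prime p = 3 (which divides the constant term 1407 but p^2 = 9 does not, since 1407 is squarefree), x^4 - 1407 is irreducible over Q. Hence [Q(α):Q] = 4.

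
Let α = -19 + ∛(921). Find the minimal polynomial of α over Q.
m_α(x) = x^3 + 57x^2 + 1083x + 5938

Set β = α + 19 = ∛(921), so β^3 = 921. Then (α + 19)^3 - 921 = 0, i.e. α is a root of g(x) = (x + 19)^3 - 921 = x^3 + 57x^2 + 1083x + 5938. Since g(x) = h(x + 19) where h(x) = x^3 - 921, and h is irreducible over Q (because 921 is not a perfect cube, so h has no rational root, and a monic cubic with no rational root is irreducible), g is also irreducible (irreducibility is preserved under the substitution x → x + 19). Hence m_α(x) = x^3 + 57x^2 + 1083x + 5938.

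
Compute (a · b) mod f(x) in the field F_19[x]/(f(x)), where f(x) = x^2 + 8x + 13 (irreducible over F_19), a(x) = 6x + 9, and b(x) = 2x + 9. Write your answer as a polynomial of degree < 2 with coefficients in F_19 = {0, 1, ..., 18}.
a · b ≡ 14x + 1 (mod f(x))

Multiply in F_19[x]: a(x)·b(x) = (6x + 9)·(2x + 9) = 12x^2 + 15x + 5. This has degree ≥ 2, so divide by f(x) over F_19: 12x^2 + 15x + 5 = (12)·(x^2 + 8x + 13) + (14x + 1). Hence a·b ≡ 14x + 1 (mod f). (F_19[x]/(f) is a field with 19^2 = 361 elements since f is irreducible of degree 2.)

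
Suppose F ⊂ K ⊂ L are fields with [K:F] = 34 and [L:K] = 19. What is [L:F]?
[L:F] = 646

The tower law says that for any tower of field extensions F ⊂ K ⊂ L with finite degrees, [L:F] = [L:K] · [K:F]. Here this gives [L:F] = 19 · 34 = 646.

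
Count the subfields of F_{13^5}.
F_{13^5} has 2 subfields

The subfields of F_{p^n} are exactly the fields F_{p^d} for d | n (each is the fixed field of the unique index-d subgroup of Gal(F_{p^n}/F_p) ≅ Z/nZ). The divisors of n = 5 are {1, 5}, giving 2 subfields: F_{13^1}, F_{13^5}.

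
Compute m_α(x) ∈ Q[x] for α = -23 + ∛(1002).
m_α(x) = x^3 + 69x^2 + 1587x + 11165

Set β = α + 23 = ∛(1002), so β^3 = 1002. Then (α + 23)^3 - 1002 = 0, i.e. α is a root of g(x) = (x + 23)^3 - 1002 = x^3 + 69x^2 + 1587x + 11165. Since g(x) = h(x + 23) where h(x) = x^3 - 1002, and h is irreducible over Q (because 1002 is not a perfect cube, so h has no rational root, and a monic cubic with no rational root is irreducible), g is also irreducible (irreducibility is preserved under the substitution x → x + 23). Hence m_α(x) = x^3 + 69x^2 + 1587x + 11165.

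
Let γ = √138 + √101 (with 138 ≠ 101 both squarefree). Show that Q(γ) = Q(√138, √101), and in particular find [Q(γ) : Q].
[Q(γ) : Q] = 4 (equivalently, Q(γ) = Q(√138, √101))

Obviously Q(γ) ⊆ Q(√138, √101), and [Q(√138, √101):Q] = 4 (since 138, 101 are distinct squarefree integers > 1 with 13938 not a perfect square). To show equality we compute the minimal polynomial of γ. From γ = √138 + √101: γ^2 = 138 + 2√(13938) + 101 = 239 + 2√(13938), so γ^2 - 239 = 2√(13938); squaring, (γ^2 - 239)^2 = 4·13938, i.e. γ^4 - 478γ^2 + 57121 - 55752 = 0, i.e. γ^4 - 478γ^2 + 1369 = 0. So γ is a root of x^4 - 478x^2 + 1369. This polynomial is irreducible over Q: it has no rational root (each ±√138 ± √101 is irrational), and any factorization into two quadratics over Q would force √(13938) ∈ Q (pairing opposite roots) or √138, √101 ∈ Q (other pairings), all impossible. Hence [Q(γ):Q] = 4 = [Q(√138, √101):Q], so Q(γ) = Q(√138, √101).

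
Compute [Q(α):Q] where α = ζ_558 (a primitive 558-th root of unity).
[Q(α):Q] = 180

The minimal polynomial of ζ_558 over Q is the 558-th cyclotomic polynomial Φ_558(x), which is irreducible over Q and has degree φ(558) = 180. Hence [Q(α):Q] = φ(558) = 180.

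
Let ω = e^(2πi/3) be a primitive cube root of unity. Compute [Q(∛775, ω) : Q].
[Q(∛775, ω) : Q] = 6

[Q(∛775):Q] = 3 (min poly x^3 - 775, irreducible since 775 is not a perfect cube). [Q(ω):Q] = 2 (min poly x^2 + x + 1). Since Q(∛775) ⊂ R and ω ∉ R, we have ω ∉ Q(∛775), so x^2 + x + 1 remains irreducible over Q(∛775) and [Q(∛775, ω) : Q(∛775)] = 2. By the tower law, [Q(∛775, ω) : Q] = 3 · 2 = 6. (In fact Q(∛775, ω) is the splitting field of x^3 - 775 over Q.)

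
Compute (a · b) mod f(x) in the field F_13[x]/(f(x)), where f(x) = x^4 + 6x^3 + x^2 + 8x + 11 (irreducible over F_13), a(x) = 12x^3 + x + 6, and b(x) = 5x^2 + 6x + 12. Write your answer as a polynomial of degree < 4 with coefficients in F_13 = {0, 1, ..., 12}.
a · b ≡ 10x^3 + 2x + 3 (mod f(x))

Multiply in F_13[x]: a(x)·b(x) = (12x^3 + x + 6)·(5x^2 + 6x + 12) = 8x^5 + 7x^4 + 6x^3 + 10x^2 + 9x + 7. This has degree ≥ 4, so divide by f(x) over F_13: 8x^5 + 7x^4 + 6x^3 + 10x^2 + 9x + 7 = (8x + 11)·(x^4 + 6x^3 + x^2 + 8x + 11) + (10x^3 + 2x + 3). Hence a·b ≡ 10x^3 + 2x + 3 (mod f). (F_13[x]/(f) is a field with 13^4 = 28561 elements since f is irreducible of degree 4.)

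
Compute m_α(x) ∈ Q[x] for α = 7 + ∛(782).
m_α(x) = x^3 - 21x^2 + 147x - 1125

Set β = α - 7 = ∛(782), so β^3 = 782. Then (α - 7)^3 - 782 = 0, i.e. α is a root of g(x) = (x - 7)^3 - 782 = x^3 - 21x^2 + 147x - 1125. Since g(x) = h(x - 7) where h(x) = x^3 - 782, and h is irreducible over Q (because 782 is not a perfect cube, so h has no rational root, and a monic cubic with no rational root is irreducible), g is also irreducible (irreducibility is preserved under the substitution x → x - 7). Hence m_α(x) = x^3 - 21x^2 + 147x - 1125.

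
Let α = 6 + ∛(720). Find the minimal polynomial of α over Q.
m_α(x) = x^3 - 18x^2 + 108x - 936

Set β = α - 6 = ∛(720), so β^3 = 720. Then (α - 6)^3 - 720 = 0, i.e. α is a root of g(x) = (x - 6)^3 - 720 = x^3 - 18x^2 + 108x - 936. Since g(x) = h(x - 6) where h(x) = x^3 - 720, and h is irreducible over Q (because 720 is not a perfect cube, so h has no rational root, and a monic cubic with no rational root is irreducible), g is also irreducible (irreducibility is preserved under the substitution x → x - 6). Hence m_α(x) = x^3 - 18x^2 + 108x - 936.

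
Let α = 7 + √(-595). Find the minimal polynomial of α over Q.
m_α(x) = x^2 - 14x + 644

From α - 7 = √(-595), squaring gives (α - 7)^2 = -595, i.e. α^2 - 14α + 49 = -595, so α^2 - 14α + 644 = 0. The discriminant of x^2 - 14x + 644 is (-14)^2 - 4·(644) = 196 - 2576 = -2380, and 4·(-595) is not a perfect square in Q since -595 is squarefree and ≠ 1. Hence x^2 - 14x + 644 is irreducible over Q and is the minimal polynomial of α.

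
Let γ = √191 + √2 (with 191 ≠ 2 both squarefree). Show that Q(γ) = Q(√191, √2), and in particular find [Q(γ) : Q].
[Q(γ) : Q] = 4 (equivalently, Q(γ) = Q(√191, √2))

Obviously Q(γ) ⊆ Q(√191, √2), and [Q(√191, √2):Q] = 4 (since 191, 2 are distinct squarefree integers > 1 with 382 not a perfect square). To show equality we compute the minimal polynomial of γ. From γ = √191 + √2: γ^2 = 191 + 2√(382) + 2 = 193 + 2√(382), so γ^2 - 193 = 2√(382); squaring, (γ^2 - 193)^2 = 4·382, i.e. γ^4 - 386γ^2 + 37249 - 1528 = 0, i.e. γ^4 - 386γ^2 + 35721 = 0. So γ is a root of x^4 - 386x^2 + 35721. This polynomial is irreducible over Q: it has no rational root (each ±√191 ± √2 is irrational), and any factorization into two quadratics over Q would force √(382) ∈ Q (pairing opposite roots) or √191, √2 ∈ Q (other pairings), all impossible. Hence [Q(γ):Q] = 4 = [Q(√191, √2):Q], so Q(γ) = Q(√191, √2).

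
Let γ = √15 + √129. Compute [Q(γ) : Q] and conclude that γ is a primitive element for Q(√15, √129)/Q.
[Q(γ) : Q] = 4 (equivalently, Q(γ) = Q(√15, √129))

Obviously Q(γ) ⊆ Q(√15, √129), and [Q(√15, √129):Q] = 4 (since 15, 129 are distinct squarefree integers > 1 with 1935 not a perfect square). To show equality we compute the minimal polynomial of γ. From γ = √15 + √129: γ^2 = 15 + 2√(1935) + 129 = 144 + 2√(1935), so γ^2 - 144 = 2√(1935); squaring, (γ^2 - 144)^2 = 4·1935, i.e. γ^4 - 288γ^2 + 20736 - 7740 = 0, i.e. γ^4 - 288γ^2 + 12996 = 0. So γ is a root of x^4 - 288x^2 + 12996. This polynomial is irreducible over Q: it has no rational root (each ±√15 ± √129 is irrational), and any factorization into two quadratics over Q would force √(1935) ∈ Q (pairing opposite roots) or √15, √129 ∈ Q (other pairings), all impossible. Hence [Q(γ):Q] = 4 = [Q(√15, √129):Q], so Q(γ) = Q(√15, √129).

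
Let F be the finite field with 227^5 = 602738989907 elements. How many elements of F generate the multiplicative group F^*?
There are φ(602738989906) = 298702508160 primitive elements

F_q^* is cyclic of order q - 1 = 602738989906. A cyclic group of order m has exactly φ(m) generators. Here m = 602738989906 = 2 · 113 · 2666986681, so the number of primitive elements is φ(602738989906) = 298702508160.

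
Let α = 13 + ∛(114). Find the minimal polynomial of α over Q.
m_α(x) = x^3 - 39x^2 + 507x - 2311

Set β = α - 13 = ∛(114), so β^3 = 114. Then (α - 13)^3 - 114 = 0, i.e. α is a root of g(x) = (x - 13)^3 - 114 = x^3 - 39x^2 + 507x - 2311. Since g(x) = h(x - 13) where h(x) = x^3 - 114, and h is irreducible over Q (because 114 is not a perfect cube, so h has no rational root, and a monic cubic with no rational root is irreducible), g is also irreducible (irreducibility is preserved under the substitution x → x - 13). Hence m_α(x) = x^3 - 39x^2 + 507x - 2311.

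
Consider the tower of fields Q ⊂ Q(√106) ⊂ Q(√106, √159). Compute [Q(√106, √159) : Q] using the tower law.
[Q(√106, √159) : Q] = 4

[Q(√106):Q] = 2 (min poly x^2 - 106, irreducible since 106 is squarefree > 1). For the top step, suppose √159 ∈ Q(√106), say √159 = c + d√106 with c, d ∈ Q. Squaring: 159 = c^2 + 106d^2 + 2cd√106. Since √106 ∉ Q this forces 2cd = 0. If d = 0 then √159 = c ∈ Q, contradicting 159 squarefree > 1. If c = 0 then 159 = 106d^2, so 106·159 = (106d)^2 is a perfect square in Q — but 106·159 = 16854 is not a perfect square (since 106 and 159 are distinct squarefree integers). Contradiction. Hence √159 ∉ Q(√106), so x^2 - 159 stays irreducible over Q(√106) and [Q(√106, √159) : Q(√106)] = 2. By the tower law, [Q(√106, √159) : Q] = 2 · 2 = 4.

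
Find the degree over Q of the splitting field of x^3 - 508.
[K : Q] = 6

The roots of x^3 - 508 are ∛508, ω∛508, ω^2∛508 where ω = e^(2πi/3) is a primitive cube root of unity, so K = Q(∛508, ω). Now [Q(∛508):Q] = 3 (since 508 is not a perfect cube, x^3 - 508 is irreducible) and [Q(ω):Q] = 2. Both 2 and 3 divide [K:Q], and [K:Q] ≤ 3·2 = 6, so [K:Q] = 6. (Equivalently: Q(∛508) ⊂ R but ω ∉ R, so [K : Q(∛508)] = 2.)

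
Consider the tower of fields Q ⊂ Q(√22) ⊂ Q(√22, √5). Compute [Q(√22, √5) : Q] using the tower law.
[Q(√22, √5) : Q] = 4

[Q(√22):Q] = 2 (min poly x^2 - 22, irreducible since 22 is squarefree > 1). For the top step, suppose √5 ∈ Q(√22), say √5 = c + d√22 with c, d ∈ Q. Squaring: 5 = c^2 + 22d^2 + 2cd√22. Since √22 ∉ Q this forces 2cd = 0. If d = 0 then √5 = c ∈ Q, contradicting 5 squarefree > 1. If c = 0 then 5 = 22d^2, so 22·5 = (22d)^2 is a perfect square in Q — but 22·5 = 110 is not a perfect square (since 22 and 5 are distinct squarefree integers). Contradiction. Hence √5 ∉ Q(√22), so x^2 - 5 stays irreducible over Q(√22) and [Q(√22, √5) : Q(√22)] = 2. By the tower law, [Q(√22, √5) : Q] = 2 · 2 = 4.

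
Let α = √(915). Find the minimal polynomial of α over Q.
m_α(x) = x^2 - 915

α satisfies α^2 - 915 = 0, so x^2 - 915 annihilates α. Since d = 915 is squarefree and ≠ 1, it is not a perfect square in Q, so x^2 - 915 has no rational root and is therefore irreducible over Q (a degree-2 polynomial over a field is irreducible iff it has no root). Hence m_α(x) = x^2 - 915.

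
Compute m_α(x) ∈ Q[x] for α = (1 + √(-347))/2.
m_α(x) = x^2 - x + 87

From 2α - 1 = √(-347), squaring gives (2α - 1)^2 = -347, i.e. 4α^2 - 4α + 1 = -347, so α^2 - α + (1 + 347)/4 = 0. Since -347 ≡ 1 (mod 4), (1 + 347)/4 = 87 ∈ Z. The polynomial x^2 - x + 87 has discriminant 1 - 4·(87) = -347, which is not a perfect square in Q (d = -347 is squarefree and ≠ 1), so x^2 - x + 87 is irreducible over Q. It is the minimal polynomial of α.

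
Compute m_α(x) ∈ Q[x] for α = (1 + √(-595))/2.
m_α(x) = x^2 - x + 149

From 2α - 1 = √(-595), squaring gives (2α - 1)^2 = -595, i.e. 4α^2 - 4α + 1 = -595, so α^2 - α + (1 + 595)/4 = 0. Since -595 ≡ 1 (mod 4), (1 + 595)/4 = 149 ∈ Z. The polynomial x^2 - x + 149 has discriminant 1 - 4·(149) = -595, which is not a perfect square in Q (d = -595 is squarefree and ≠ 1), so x^2 - x + 149 is irreducible over Q. It is the minimal polynomial of α.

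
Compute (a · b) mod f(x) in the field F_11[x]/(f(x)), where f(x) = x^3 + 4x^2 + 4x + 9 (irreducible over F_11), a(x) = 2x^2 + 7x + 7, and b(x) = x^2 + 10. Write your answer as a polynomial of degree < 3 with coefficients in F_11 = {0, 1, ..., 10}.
a · b ≡ x^2 + x + 2 (mod f(x))

Multiply in F_11[x]: a(x)·b(x) = (2x^2 + 7x + 7)·(x^2 + 10) = 2x^4 + 7x^3 + 5x^2 + 4x + 4. This has degree ≥ 3, so divide by f(x) over F_11: 2x^4 + 7x^3 + 5x^2 + 4x + 4 = (2x + 10)·(x^3 + 4x^2 + 4x + 9) + (x^2 + x + 2). Hence a·b ≡ x^2 + x + 2 (mod f). (F_11[x]/(f) is a field with 11^3 = 1331 elements since f is irreducible of degree 3.)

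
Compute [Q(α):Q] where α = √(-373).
[Q(α):Q] = 2

[Q(α):Q] equals the degree of the minimal polynomial of α. Here α^2 = -373 and x^2 + 373 is irreducible (d = -373 is squarefree, ≠ 1, hence not a square), so deg(m_α) = 2. Thus [Q(α):Q] = 2.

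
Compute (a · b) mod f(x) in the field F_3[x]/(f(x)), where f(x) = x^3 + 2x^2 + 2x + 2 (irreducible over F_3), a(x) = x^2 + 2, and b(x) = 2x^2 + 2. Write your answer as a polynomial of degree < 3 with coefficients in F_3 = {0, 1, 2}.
a · b ≡ x^2 + x (mod f(x))

Multiply in F_3[x]: a(x)·b(x) = (x^2 + 2)·(2x^2 + 2) = 2x^4 + 1. This has degree ≥ 3, so divide by f(x) over F_3: 2x^4 + 1 = (2x + 2)·(x^3 + 2x^2 + 2x + 2) + (x^2 + x). Hence a·b ≡ x^2 + x (mod f). (F_3[x]/(f) is a field with 3^3 = 27 elements since f is irreducible of degree 3.)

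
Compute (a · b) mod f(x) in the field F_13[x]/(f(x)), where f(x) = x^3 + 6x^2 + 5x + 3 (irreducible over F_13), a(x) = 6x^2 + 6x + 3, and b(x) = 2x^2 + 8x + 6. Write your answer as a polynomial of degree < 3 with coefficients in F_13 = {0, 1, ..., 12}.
a · b ≡ 11x^2 + 6x + 2 (mod f(x))

Multiply in F_13[x]: a(x)·b(x) = (6x^2 + 6x + 3)·(2x^2 + 8x + 6) = 12x^4 + 8x^3 + 12x^2 + 8x + 5. This has degree ≥ 3, so divide by f(x) over F_13: 12x^4 + 8x^3 + 12x^2 + 8x + 5 = (12x + 1)·(x^3 + 6x^2 + 5x + 3) + (11x^2 + 6x + 2). Hence a·b ≡ 11x^2 + 6x + 2 (mod f). (F_13[x]/(f) is a field with 13^3 = 2197 elements since f is irreducible of degree 3.)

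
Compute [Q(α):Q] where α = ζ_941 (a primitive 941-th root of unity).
[Q(α):Q] = 940

The minimal polynomial of ζ_941 over Q is the 941-th cyclotomic polynomial Φ_941(x), which is irreducible over Q and has degree φ(941) = 940. Hence [Q(α):Q] = φ(941) = 940.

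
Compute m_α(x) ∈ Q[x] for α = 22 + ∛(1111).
m_α(x) = x^3 - 66x^2 + 1452x - 11759

Set β = α - 22 = ∛(1111), so β^3 = 1111. Then (α - 22)^3 - 1111 = 0, i.e. α is a root of g(x) = (x - 22)^3 - 1111 = x^3 - 66x^2 + 1452x - 11759. Since g(x) = h(x - 22) where h(x) = x^3 - 1111, and h is irreducible over Q (because 1111 is not a perfect cube, so h has no rational root, and a monic cubic with no rational root is irreducible), g is also irreducible (irreducibility is preserved under the substitution x → x - 22). Hence m_α(x) = x^3 - 66x^2 + 1452x - 11759.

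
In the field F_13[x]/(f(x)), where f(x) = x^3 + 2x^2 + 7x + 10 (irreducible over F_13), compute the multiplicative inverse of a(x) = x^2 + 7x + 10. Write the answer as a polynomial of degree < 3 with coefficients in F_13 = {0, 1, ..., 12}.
a(x)^(-1) ≡ 11x^2 + 3x + 10 (mod f(x))

Since f is irreducible over F_13, F_13[x]/(f) is a field and a(x) ≠ 0 has an inverse. Apply the extended Euclidean algorithm to f(x) and a(x) in F_13[x]: f(x) = (x + 8)·a(x) + (6x + 8);  a(x) = (11x + 6)·(6x + 8) + (1). The last nonzero remainder is the constant 1 = gcd(f, a) in F_13. Back-substituting through the division chain expresses 1 = s(x)·a(x) + t(x)·f(x) with s(x) ≡ 11x^2 + 3x + 10 (mod f), so a(x)^(-1) ≡ s(x) = 11x^2 + 3x + 10 (mod f). Check: (x^2 + 7x + 10)·(11x^2 + 3x + 10) = 11x^4 + 2x^3 + 11x^2 + 9x + 9 ≡ 1 (mod x^3 + 2x^2 + 7x + 10).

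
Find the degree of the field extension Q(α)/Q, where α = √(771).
[Q(α):Q] = 2

[Q(α):Q] equals the degree of the minimal polynomial of α. Here α^2 = 771 and x^2 - 771 is irreducible (d = 771 is squarefree, ≠ 1, hence not a square), so deg(m_α) = 2. Thus [Q(α):Q] = 2.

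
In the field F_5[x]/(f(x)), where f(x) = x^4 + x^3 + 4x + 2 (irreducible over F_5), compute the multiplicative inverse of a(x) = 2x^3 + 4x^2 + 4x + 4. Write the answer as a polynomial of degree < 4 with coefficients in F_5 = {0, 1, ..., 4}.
a(x)^(-1) ≡ 2x^3 + 1 (mod f(x))

Since f is irreducible over F_5, F_5[x]/(f) is a field and a(x) ≠ 0 has an inverse. Apply the extended Euclidean algorithm to f(x) and a(x) in F_5[x]: f(x) = (3x + 2)·a(x) + (4x + 4);  a(x) = (3x^2 + 3x + 3)·(4x + 4) + (2). The last nonzero remainder is the constant 2 = gcd(f, a) in F_5. Back-substituting through the division chain expresses 2 = s(x)·a(x) + t(x)·f(x) with s(x) ≡ 4x^3 + 2 (mod f), so (4x^3 + 2)·a(x) ≡ 2 (mod f). Multiplying by 2^(-1) ≡ 3 in F_5 gives a(x)^(-1) ≡ 3·(4x^3 + 2) ≡ 2x^3 + 1 (mod f). Check: (2x^3 + 4x^2 + 4x + 4)·(2x^3 + 1) = 4x^6 + 3x^5 + 3x^4 + 4x^2 + 4x + 4 ≡ 1 (mod x^4 + x^3 + 4x + 2).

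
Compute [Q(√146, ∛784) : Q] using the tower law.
[Q(√146, ∛784) : Q] = 6

Let L = Q(√146, ∛784). Since Q(√146) ⊂ L and [Q(√146):Q] = 2, the tower law gives 2 | [L:Q]. Likewise Q(∛784) ⊂ L with [Q(∛784):Q] = 3 (because 784 is not a perfect cube), so 3 | [L:Q]. As gcd(2,3) = 1, [L:Q] is divisible by 6. Conversely L is generated over Q by √146 and ∛784, so [L:Q] ≤ 2·3 = 6. Therefore [Q(√146, ∛784) : Q] = 6.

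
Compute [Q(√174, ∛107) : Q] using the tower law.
[Q(√174, ∛107) : Q] = 6

Let L = Q(√174, ∛107). Since Q(√174) ⊂ L and [Q(√174):Q] = 2, the tower law gives 2 | [L:Q]. Likewise Q(∛107) ⊂ L with [Q(∛107):Q] = 3 (because 107 is not a perfect cube), so 3 | [L:Q]. As gcd(2,3) = 1, [L:Q] is divisible by 6. Conversely L is generated over Q by √174 and ∛107, so [L:Q] ≤ 2·3 = 6. Therefore [Q(√174, ∛107) : Q] = 6.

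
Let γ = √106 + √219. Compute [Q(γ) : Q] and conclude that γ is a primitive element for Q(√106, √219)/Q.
[Q(γ) : Q] = 4 (equivalently, Q(γ) = Q(√106, √219))

Obviously Q(γ) ⊆ Q(√106, √219), and [Q(√106, √219):Q] = 4 (since 106, 219 are distinct squarefree integers > 1 with 23214 not a perfect square). To show equality we compute the minimal polynomial of γ. From γ = √106 + √219: γ^2 = 106 + 2√(23214) + 219 = 325 + 2√(23214), so γ^2 - 325 = 2√(23214); squaring, (γ^2 - 325)^2 = 4·23214, i.e. γ^4 - 650γ^2 + 105625 - 92856 = 0, i.e. γ^4 - 650γ^2 + 12769 = 0. So γ is a root of x^4 - 650x^2 + 12769. This polynomial is irreducible over Q: it has no rational root (each ±√106 ± √219 is irrational), and any factorization into two quadratics over Q would force √(23214) ∈ Q (pairing opposite roots) or √106, √219 ∈ Q (other pairings), all impossible. Hence [Q(γ):Q] = 4 = [Q(√106, √219):Q], so Q(γ) = Q(√106, √219).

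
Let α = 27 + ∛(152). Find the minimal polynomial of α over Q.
m_α(x) = x^3 - 81x^2 + 2187x - 19835

Set β = α - 27 = ∛(152), so β^3 = 152. Then (α - 27)^3 - 152 = 0, i.e. α is a root of g(x) = (x - 27)^3 - 152 = x^3 - 81x^2 + 2187x - 19835. Since g(x) = h(x - 27) where h(x) = x^3 - 152, and h is irreducible over Q (because 152 is not a perfect cube, so h has no rational root, and a monic cubic with no rational root is irreducible), g is also irreducible (irreducibility is preserved under the substitution x → x - 27). Hence m_α(x) = x^3 - 81x^2 + 2187x - 19835.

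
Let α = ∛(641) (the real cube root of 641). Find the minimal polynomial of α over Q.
m_α(x) = x^3 - 641

α satisfies α^3 = 641, so x^3 - 641 annihilates α. By the rational root test, a rational root p/q (in lowest terms) of x^3 - 641 would satisfy p^3 = 641 q^3, forcing q = 1 and p^3 = 641; but 641 is not a perfect cube, contradiction. A monic cubic over Q with no rational root is irreducible (any nontrivial factorization would include a linear factor). Hence x^3 - 641 is the minimal polynomial of α, and in particular [Q(α):Q] = 3.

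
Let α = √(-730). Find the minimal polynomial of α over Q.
m_α(x) = x^2 + 730

α satisfies α^2 + 730 = 0, so x^2 + 730 annihilates α. Since d = -730 is squarefree and ≠ 1, it is not a perfect square in Q, so x^2 + 730 has no rational root and is therefore irreducible over Q (a degree-2 polynomial over a field is irreducible iff it has no root). Hence m_α(x) = x^2 + 730.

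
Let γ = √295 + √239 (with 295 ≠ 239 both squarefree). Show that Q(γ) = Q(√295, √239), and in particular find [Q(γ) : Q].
[Q(γ) : Q] = 4 (equivalently, Q(γ) = Q(√295, √239))

Obviously Q(γ) ⊆ Q(√295, √239), and [Q(√295, √239):Q] = 4 (since 295, 239 are distinct squarefree integers > 1 with 70505 not a perfect square). To show equality we compute the minimal polynomial of γ. From γ = √295 + √239: γ^2 = 295 + 2√(70505) + 239 = 534 + 2√(70505), so γ^2 - 534 = 2√(70505); squaring, (γ^2 - 534)^2 = 4·70505, i.e. γ^4 - 1068γ^2 + 285156 - 282020 = 0, i.e. γ^4 - 1068γ^2 + 3136 = 0. So γ is a root of x^4 - 1068x^2 + 3136. This polynomial is irreducible over Q: it has no rational root (each ±√295 ± √239 is irrational), and any factorization into two quadratics over Q would force √(70505) ∈ Q (pairing opposite roots) or √295, √239 ∈ Q (other pairings), all impossible. Hence [Q(γ):Q] = 4 = [Q(√295, √239):Q], so Q(γ) = Q(√295, √239).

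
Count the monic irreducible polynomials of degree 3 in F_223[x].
There are 3696448 monic irreducible polynomials of degree 3 over F_223

Each element of F_{223^3} that lies in no proper subfield is a root of exactly one monic irreducible of degree 3 over F_223, and each such polynomial has 3 distinct roots in F_{223^3}. By Möbius inversion the count is N_223(3) = (1/3) Σ_{d|3} μ(3/d) · 223^d = (1/3)(μ(3)·223^1 + μ(1)·223^3) = 11089344/3 = 3696448.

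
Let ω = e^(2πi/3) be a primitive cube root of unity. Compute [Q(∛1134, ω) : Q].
[Q(∛1134, ω) : Q] = 6

[Q(∛1134):Q] = 3 (min poly x^3 - 1134, irreducible since 1134 is not a perfect cube). [Q(ω):Q] = 2 (min poly x^2 + x + 1). Since Q(∛1134) ⊂ R and ω ∉ R, we have ω ∉ Q(∛1134), so x^2 + x + 1 remains irreducible over Q(∛1134) and [Q(∛1134, ω) : Q(∛1134)] = 2. By the tower law, [Q(∛1134, ω) : Q] = 3 · 2 = 6. (In fact Q(∛1134, ω) is the splitting field of x^3 - 1134 over Q.)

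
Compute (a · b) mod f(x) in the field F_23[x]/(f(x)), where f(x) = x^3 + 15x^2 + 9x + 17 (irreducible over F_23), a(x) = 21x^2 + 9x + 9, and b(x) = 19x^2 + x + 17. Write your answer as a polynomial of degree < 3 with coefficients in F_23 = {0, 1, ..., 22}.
a · b ≡ 6x^2 + 22x + 10 (mod f(x))

Multiply in F_23[x]: a(x)·b(x) = (21x^2 + 9x + 9)·(19x^2 + x + 17) = 8x^4 + 8x^3 + 8x^2 + x + 15. This has degree ≥ 3, so divide by f(x) over F_23: 8x^4 + 8x^3 + 8x^2 + x + 15 = (8x + 3)·(x^3 + 15x^2 + 9x + 17) + (6x^2 + 22x + 10). Hence a·b ≡ 6x^2 + 22x + 10 (mod f). (F_23[x]/(f) is a field with 23^3 = 12167 elements since f is irreducible of degree 3.)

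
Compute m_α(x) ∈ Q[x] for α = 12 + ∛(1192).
m_α(x) = x^3 - 36x^2 + 432x - 2920

Set β = α - 12 = ∛(1192), so β^3 = 1192. Then (α - 12)^3 - 1192 = 0, i.e. α is a root of g(x) = (x - 12)^3 - 1192 = x^3 - 36x^2 + 432x - 2920. Since g(x) = h(x - 12) where h(x) = x^3 - 1192, and h is irreducible over Q (because 1192 is not a perfect cube, so h has no rational root, and a monic cubic with no rational root is irreducible), g is also irreducible (irreducibility is preserved under the substitution x → x - 12). Hence m_α(x) = x^3 - 36x^2 + 432x - 2920.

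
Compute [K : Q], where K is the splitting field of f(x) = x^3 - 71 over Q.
[K : Q] = 6

The roots of x^3 - 71 are ∛71, ω∛71, ω^2∛71 where ω = e^(2πi/3) is a primitive cube root of unity, so K = Q(∛71, ω). Now [Q(∛71):Q] = 3 (since 71 is not a perfect cube, x^3 - 71 is irreducible) and [Q(ω):Q] = 2. Both 2 and 3 divide [K:Q], and [K:Q] ≤ 3·2 = 6, so [K:Q] = 6. (Equivalently: Q(∛71) ⊂ R but ω ∉ R, so [K : Q(∛71)] = 2.)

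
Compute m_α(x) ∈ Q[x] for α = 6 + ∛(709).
m_α(x) = x^3 - 18x^2 + 108x - 925

Set β = α - 6 = ∛(709), so β^3 = 709. Then (α - 6)^3 - 709 = 0, i.e. α is a root of g(x) = (x - 6)^3 - 709 = x^3 - 18x^2 + 108x - 925. Since g(x) = h(x - 6) where h(x) = x^3 - 709, and h is irreducible over Q (because 709 is not a perfect cube, so h has no rational root, and a monic cubic with no rational root is irreducible), g is also irreducible (irreducibility is preserved under the substitution x → x - 6). Hence m_α(x) = x^3 - 18x^2 + 108x - 925.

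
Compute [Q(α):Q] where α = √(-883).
[Q(α):Q] = 2

[Q(α):Q] equals the degree of the minimal polynomial of α. Here α^2 = -883 and x^2 + 883 is irreducible (d = -883 is squarefree, ≠ 1, hence not a square), so deg(m_α) = 2. Thus [Q(α):Q] = 2.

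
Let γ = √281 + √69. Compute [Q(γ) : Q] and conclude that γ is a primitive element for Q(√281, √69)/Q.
[Q(γ) : Q] = 4 (equivalently, Q(γ) = Q(√281, √69))

Obviously Q(γ) ⊆ Q(√281, √69), and [Q(√281, √69):Q] = 4 (since 281, 69 are distinct squarefree integers > 1 with 19389 not a perfect square). To show equality we compute the minimal polynomial of γ. From γ = √281 + √69: γ^2 = 281 + 2√(19389) + 69 = 350 + 2√(19389), so γ^2 - 350 = 2√(19389); squaring, (γ^2 - 350)^2 = 4·19389, i.e. γ^4 - 700γ^2 + 122500 - 77556 = 0, i.e. γ^4 - 700γ^2 + 44944 = 0. So γ is a root of x^4 - 700x^2 + 44944. This polynomial is irreducible over Q: it has no rational root (each ±√281 ± √69 is irrational), and any factorization into two quadratics over Q would force √(19389) ∈ Q (pairing opposite roots) or √281, √69 ∈ Q (other pairings), all impossible. Hence [Q(γ):Q] = 4 = [Q(√281, √69):Q], so Q(γ) = Q(√281, √69).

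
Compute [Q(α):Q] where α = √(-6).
[Q(α):Q] = 2

[Q(α):Q] equals the degree of the minimal polynomial of α. Here α^2 = -6 and x^2 + 6 is irreducible (d = -6 is squarefree, ≠ 1, hence not a square), so deg(m_α) = 2. Thus [Q(α):Q] = 2.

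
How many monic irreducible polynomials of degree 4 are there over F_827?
There are 116939548278 monic irreducible polynomials of degree 4 over F_827

Each element of F_{827^4} that lies in no proper subfield is a root of exactly one monic irreducible of degree 4 over F_827, and each such polynomial has 4 distinct roots in F_{827^4}. By Möbius inversion the count is N_827(4) = (1/4) Σ_{d|4} μ(4/d) · 827^d = (1/4)(μ(4)·827^1 + μ(2)·827^2 + μ(1)·827^4) = 467758193112/4 = 116939548278.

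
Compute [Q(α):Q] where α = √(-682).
[Q(α):Q] = 2

[Q(α):Q] equals the degree of the minimal polynomial of α. Here α^2 = -682 and x^2 + 682 is irreducible (d = -682 is squarefree, ≠ 1, hence not a square), so deg(m_α) = 2. Thus [Q(α):Q] = 2.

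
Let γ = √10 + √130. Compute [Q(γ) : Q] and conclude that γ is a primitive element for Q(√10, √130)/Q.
[Q(γ) : Q] = 4 (equivalently, Q(γ) = Q(√10, √130))

Obviously Q(γ) ⊆ Q(√10, √130), and [Q(√10, √130):Q] = 4 (since 10, 130 are distinct squarefree integers > 1 with 1300 not a perfect square). To show equality we compute the minimal polynomial of γ. From γ = √10 + √130: γ^2 = 10 + 2√(1300) + 130 = 140 + 2√(1300), so γ^2 - 140 = 2√(1300); squaring, (γ^2 - 140)^2 = 4·1300, i.e. γ^4 - 280γ^2 + 19600 - 5200 = 0, i.e. γ^4 - 280γ^2 + 14400 = 0. So γ is a root of x^4 - 280x^2 + 14400. This polynomial is irreducible over Q: it has no rational root (each ±√10 ± √130 is irrational), and any factorization into two quadratics over Q would force √(1300) ∈ Q (pairing opposite roots) or √10, √130 ∈ Q (other pairings), all impossible. Hence [Q(γ):Q] = 4 = [Q(√10, √130):Q], so Q(γ) = Q(√10, √130).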